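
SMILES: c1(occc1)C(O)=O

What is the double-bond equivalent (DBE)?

Molecular formula from the SMILES: C5H4O3.
DoU = (2C + 2 + N − H − X)/2 = (2·5 + 2 + 0 − 4 − 0)/2 = 8/2 = 4.
(Structurally: 1 ring(s) + 3 π bond(s) = 4.)

4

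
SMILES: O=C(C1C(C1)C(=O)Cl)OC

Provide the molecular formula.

C6H7ClO3

Heavy atoms from the SMILES: 6 C, 1 Cl, 3 O.
Implicit hydrogens by atom environment:
  3 × O: no H
  2 × C: 1 H each → 2
  2 × C: no H
  1 × C: 3 H
  1 × C: 2 H
  1 × Cl: no H
  Total hydrogens = 7.
Molecular formula: C6H7ClO3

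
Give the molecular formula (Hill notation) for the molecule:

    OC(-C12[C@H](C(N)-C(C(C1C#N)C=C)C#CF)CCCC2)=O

Heavy atoms from the SMILES: 16 C, 1 F, 2 N, 2 O.
Implicit hydrogens by atom environment:
  6 × C: 1 H each → 6
  5 × C: 2 H each → 10
  5 × C: no H
  1 × F: no H
  1 × N: 2 H
  1 × N: no H
  1 × O: 1 H
  1 × O: no H
  Total hydrogens = 19.
Molecular formula: C16H19FN2O2

C16H19FN2O2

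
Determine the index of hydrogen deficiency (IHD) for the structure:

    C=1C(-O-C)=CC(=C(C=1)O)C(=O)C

5

Molecular formula from the SMILES: C9H10O3.
DoU = (2C + 2 + N − H − X)/2 = (2·9 + 2 + 0 − 10 − 0)/2 = 10/2 = 5.
(Structurally: 1 ring(s) + 4 π bond(s) = 5.)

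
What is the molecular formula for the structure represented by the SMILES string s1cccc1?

Heavy atoms from the SMILES: 4 C, 1 S.
Implicit hydrogens by atom environment:
  4 × C (aromatic): 1 H each → 4
  1 × S (aromatic): no H
  Total hydrogens = 4.
Molecular formula: C4H4S

C4H4S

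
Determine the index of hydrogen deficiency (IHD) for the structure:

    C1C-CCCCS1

Molecular formula from the SMILES: C6H12S.
DoU = (2C + 2 + N − H − X)/2 = (2·6 + 2 + 0 − 12 − 0)/2 = 2/2 = 1.
(Structurally: 1 ring(s) + 0 π bond(s) = 1.)

1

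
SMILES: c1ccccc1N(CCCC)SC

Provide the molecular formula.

C11H17NS

Heavy atoms from the SMILES: 11 C, 1 N, 1 S.
Implicit hydrogens by atom environment:
  5 × C (aromatic): 1 H each → 5
  3 × C: 2 H each → 6
  2 × C: 3 H each → 6
  1 × C (aromatic): no H
  1 × N: no H
  1 × S: no H
  Total hydrogens = 17.
Molecular formula: C11H17NS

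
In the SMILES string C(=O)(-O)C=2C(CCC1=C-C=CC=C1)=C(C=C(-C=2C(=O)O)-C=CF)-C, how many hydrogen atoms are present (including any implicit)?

Hydrogens are implicit in SMILES; fill each atom to its normal valence:
  6 × C (aromatic): 1 H each → 6
  6 × C (aromatic): no H
  2 × C: 2 H each → 4
  2 × C: 1 H each → 2
  2 × C: no H
  2 × O: 1 H each → 2
  2 × O: no H
  1 × C: 3 H
  1 × F: no H
  Total hydrogens = 17.

17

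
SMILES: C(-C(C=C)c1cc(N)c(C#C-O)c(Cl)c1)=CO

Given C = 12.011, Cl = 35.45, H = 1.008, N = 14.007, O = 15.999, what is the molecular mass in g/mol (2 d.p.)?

Molecular formula: C13H12ClNO2.
M = 13×12.011 + 1×35.45 + 12×1.008 + 1×14.007 + 2×15.999 = 249.69 g/mol.

249.69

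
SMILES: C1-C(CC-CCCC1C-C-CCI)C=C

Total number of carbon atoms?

14

The symbol for carbon appears 14 times in the SMILES.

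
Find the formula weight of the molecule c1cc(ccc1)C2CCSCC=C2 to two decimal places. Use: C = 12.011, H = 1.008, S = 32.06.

Molecular formula: C12H14S.
M = 12×12.011 + 14×1.008 + 1×32.06 = 190.30 g/mol.

190.30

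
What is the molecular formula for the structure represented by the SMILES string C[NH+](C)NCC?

C4H13N2+

Heavy atoms from the SMILES: 4 C, 2 N.
Implicit hydrogens by atom environment:
  3 × C: 3 H each → 9
  1 × C: 2 H
  1 × N: 1 H
  1 × N (charge +1): 1 H
  Total hydrogens = 13.
Net charge +1.
Molecular formula: C4H13N2+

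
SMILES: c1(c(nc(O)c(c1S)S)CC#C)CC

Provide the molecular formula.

Heavy atoms from the SMILES: 10 C, 1 N, 1 O, 2 S.
Implicit hydrogens by atom environment:
  5 × C (aromatic): no H
  2 × C: 2 H each → 4
  2 × S: 1 H each → 2
  1 × C: 3 H
  1 × C: 1 H
  1 × C: no H
  1 × N (aromatic): no H
  1 × O: 1 H
  Total hydrogens = 11.
Molecular formula: C10H11NOS2

C10H11NOS2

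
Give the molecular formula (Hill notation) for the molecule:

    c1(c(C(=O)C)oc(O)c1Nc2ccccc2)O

Heavy atoms from the SMILES: 12 C, 1 N, 4 O.
Implicit hydrogens by atom environment:
  5 × C (aromatic): 1 H each → 5
  5 × C (aromatic): no H
  2 × O: 1 H each → 2
  1 × C: 3 H
  1 × C: no H
  1 × N: 1 H
  1 × O (aromatic): no H
  1 × O: no H
  Total hydrogens = 11.
Molecular formula: C12H11NO4

C12H11NO4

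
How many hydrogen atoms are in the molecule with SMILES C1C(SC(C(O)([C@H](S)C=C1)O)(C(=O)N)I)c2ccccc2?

Hydrogens are implicit in SMILES; fill each atom to its normal valence:
  5 × C (aromatic): 1 H each → 5
  4 × C: 1 H each → 4
  3 × C: no H
  2 × O: 1 H each → 2
  1 × C: 2 H
  1 × C (aromatic): no H
  1 × I: no H
  1 × N: 2 H
  1 × O: no H
  1 × S: 1 H
  1 × S: no H
  Total hydrogens = 16.

16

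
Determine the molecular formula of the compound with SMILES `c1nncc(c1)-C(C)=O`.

Heavy atoms from the SMILES: 6 C, 2 N, 1 O.
Implicit hydrogens by atom environment:
  3 × C (aromatic): 1 H each → 3
  2 × N (aromatic): no H
  1 × C: 3 H
  1 × C (aromatic): no H
  1 × C: no H
  1 × O: no H
  Total hydrogens = 6.
Molecular formula: C6H6N2O

C6H6N2O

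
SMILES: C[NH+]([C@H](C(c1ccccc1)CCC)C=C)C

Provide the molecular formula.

Heavy atoms from the SMILES: 15 C, 1 N.
Implicit hydrogens by atom environment:
  5 × C (aromatic): 1 H each → 5
  3 × C: 3 H each → 9
  3 × C: 2 H each → 6
  3 × C: 1 H each → 3
  1 × C (aromatic): no H
  1 × N (charge +1): 1 H
  Total hydrogens = 24.
Net charge +1.
Molecular formula: C15H24N+

C15H24N+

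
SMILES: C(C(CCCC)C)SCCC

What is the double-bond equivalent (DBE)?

0

Molecular formula from the SMILES: C10H22S.
DoU = (2C + 2 + N − H − X)/2 = (2·10 + 2 + 0 − 22 − 0)/2 = 0/2 = 0.
(Structurally: 0 ring(s) + 0 π bond(s) = 0.)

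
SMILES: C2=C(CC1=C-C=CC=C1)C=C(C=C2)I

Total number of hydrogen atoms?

Hydrogens are implicit in SMILES; fill each atom to its normal valence:
  9 × C (aromatic): 1 H each → 9
  3 × C (aromatic): no H
  1 × C: 2 H
  1 × I: no H
  Total hydrogens = 11.

11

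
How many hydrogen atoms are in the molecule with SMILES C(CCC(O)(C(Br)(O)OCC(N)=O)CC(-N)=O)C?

19

Hydrogens are implicit in SMILES; fill each atom to its normal valence:
  5 × C: 2 H each → 10
  4 × C: no H
  3 × O: no H
  2 × N: 2 H each → 4
  2 × O: 1 H each → 2
  1 × Br: no H
  1 × C: 3 H
  Total hydrogens = 19.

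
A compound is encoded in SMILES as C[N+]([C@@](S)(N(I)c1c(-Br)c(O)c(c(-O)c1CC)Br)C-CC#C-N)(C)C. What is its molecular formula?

Heavy atoms from the SMILES: 2 Br, 16 C, 1 I, 3 N, 2 O, 1 S.
Implicit hydrogens by atom environment:
  6 × C (aromatic): no H
  4 × C: 3 H each → 12
  3 × C: 2 H each → 6
  3 × C: no H
  2 × Br: no H
  2 × O: 1 H each → 2
  1 × I: no H
  1 × N: 2 H
  1 × N: no H
  1 × N (charge +1): no H
  1 × S: 1 H
  Total hydrogens = 23.
Net charge +1.
Molecular formula: C16H23Br2IN3O2S+

C16H23Br2IN3O2S+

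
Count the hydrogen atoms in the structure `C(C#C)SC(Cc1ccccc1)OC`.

Hydrogens are implicit in SMILES; fill each atom to its normal valence:
  5 × C (aromatic): 1 H each → 5
  2 × C: 2 H each → 4
  2 × C: 1 H each → 2
  1 × C: 3 H
  1 × C (aromatic): no H
  1 × C: no H
  1 × O: no H
  1 × S: no H
  Total hydrogens = 14.

14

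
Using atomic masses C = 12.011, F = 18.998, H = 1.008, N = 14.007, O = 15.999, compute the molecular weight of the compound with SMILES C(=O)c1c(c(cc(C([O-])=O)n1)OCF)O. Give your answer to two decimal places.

Molecular formula: C8H5FNO5-.
M = 8×12.011 + 1×18.998 + 5×1.008 + 1×14.007 + 5×15.999 = 214.13 g/mol.

214.13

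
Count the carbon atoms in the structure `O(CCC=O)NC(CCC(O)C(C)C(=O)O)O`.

10

The symbol for carbon appears 10 times in the SMILES.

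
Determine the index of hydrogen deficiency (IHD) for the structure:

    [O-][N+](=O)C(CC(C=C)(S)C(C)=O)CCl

3

Molecular formula from the SMILES: C8H12ClNO3S.
DoU = (2C + 2 + N − H − X)/2 = (2·8 + 2 + 1 − 12 − 1)/2 = 6/2 = 3.
(Structurally: 0 ring(s) + 3 π bond(s) = 3.)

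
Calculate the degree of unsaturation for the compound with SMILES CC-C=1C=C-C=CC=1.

Molecular formula from the SMILES: C8H10.
DoU = (2C + 2 + N − H − X)/2 = (2·8 + 2 + 0 − 10 − 0)/2 = 8/2 = 4.
(Structurally: 1 ring(s) + 3 π bond(s) = 4.)

4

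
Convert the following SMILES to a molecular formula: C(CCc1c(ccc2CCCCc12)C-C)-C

Heavy atoms from the SMILES: 16 C.
Implicit hydrogens by atom environment:
  8 × C: 2 H each → 16
  4 × C (aromatic): no H
  2 × C: 3 H each → 6
  2 × C (aromatic): 1 H each → 2
  Total hydrogens = 24.
Molecular formula: C16H24

C16H24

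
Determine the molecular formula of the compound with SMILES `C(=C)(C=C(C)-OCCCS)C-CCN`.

C11H21NOS

Heavy atoms from the SMILES: 11 C, 1 N, 1 O, 1 S.
Implicit hydrogens by atom environment:
  7 × C: 2 H each → 14
  2 × C: no H
  1 × C: 3 H
  1 × C: 1 H
  1 × N: 2 H
  1 × O: no H
  1 × S: 1 H
  Total hydrogens = 21.
Molecular formula: C11H21NOS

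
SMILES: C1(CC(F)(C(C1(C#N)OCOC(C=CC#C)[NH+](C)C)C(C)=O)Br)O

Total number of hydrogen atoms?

Hydrogens are implicit in SMILES; fill each atom to its normal valence:
  6 × C: 1 H each → 6
  5 × C: no H
  3 × C: 3 H each → 9
  3 × O: no H
  2 × C: 2 H each → 4
  1 × Br: no H
  1 × F: no H
  1 × N (charge +1): 1 H
  1 × N: no H
  1 × O: 1 H
  Total hydrogens = 21.

21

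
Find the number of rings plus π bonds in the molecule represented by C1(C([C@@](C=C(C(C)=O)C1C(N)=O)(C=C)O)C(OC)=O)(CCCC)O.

Molecular formula from the SMILES: C17H25NO6.
DoU = (2C + 2 + N − H − X)/2 = (2·17 + 2 + 1 − 25 − 0)/2 = 12/2 = 6.
(Structurally: 1 ring(s) + 5 π bond(s) = 6.)

6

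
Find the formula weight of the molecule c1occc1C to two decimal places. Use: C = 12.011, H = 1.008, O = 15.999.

Molecular formula: C5H6O.
M = 5×12.011 + 6×1.008 + 1×15.999 = 82.10 g/mol.

82.10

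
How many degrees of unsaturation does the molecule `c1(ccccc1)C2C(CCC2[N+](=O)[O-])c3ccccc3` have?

10

Molecular formula from the SMILES: C17H17NO2.
DoU = (2C + 2 + N − H − X)/2 = (2·17 + 2 + 1 − 17 − 0)/2 = 20/2 = 10.
(Structurally: 3 ring(s) + 7 π bond(s) = 10.)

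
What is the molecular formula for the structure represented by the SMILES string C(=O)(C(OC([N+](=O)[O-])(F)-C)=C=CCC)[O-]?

Heavy atoms from the SMILES: 8 C, 1 F, 1 N, 5 O.
Implicit hydrogens by atom environment:
  4 × C: no H
  3 × O: no H
  2 × C: 3 H each → 6
  2 × O (charge -1): no H
  1 × C: 2 H
  1 × C: 1 H
  1 × F: no H
  1 × N (charge +1): no H
  Total hydrogens = 9.
Net charge -1.
Molecular formula: C8H9FNO5-

C8H9FNO5-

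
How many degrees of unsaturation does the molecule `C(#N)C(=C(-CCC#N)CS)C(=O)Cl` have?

6

Molecular formula from the SMILES: C8H7ClN2OS.
DoU = (2C + 2 + N − H − X)/2 = (2·8 + 2 + 2 − 7 − 1)/2 = 12/2 = 6.
(Structurally: 0 ring(s) + 6 π bond(s) = 6.)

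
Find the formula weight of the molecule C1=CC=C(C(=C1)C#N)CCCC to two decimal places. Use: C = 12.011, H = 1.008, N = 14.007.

159.23

Molecular formula: C11H13N.
M = 11×12.011 + 13×1.008 + 1×14.007 = 159.23 g/mol.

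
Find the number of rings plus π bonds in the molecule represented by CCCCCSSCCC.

Molecular formula from the SMILES: C8H18S2.
DoU = (2C + 2 + N − H − X)/2 = (2·8 + 2 + 0 − 18 − 0)/2 = 0/2 = 0.
(Structurally: 0 ring(s) + 0 π bond(s) = 0.)

0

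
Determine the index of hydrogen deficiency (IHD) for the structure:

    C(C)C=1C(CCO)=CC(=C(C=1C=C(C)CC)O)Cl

5

Molecular formula from the SMILES: C15H21ClO2.
DoU = (2C + 2 + N − H − X)/2 = (2·15 + 2 + 0 − 21 − 1)/2 = 10/2 = 5.
(Structurally: 1 ring(s) + 4 π bond(s) = 5.)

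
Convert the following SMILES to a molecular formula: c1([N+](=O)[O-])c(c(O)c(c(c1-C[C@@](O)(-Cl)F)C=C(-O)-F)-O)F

Heavy atoms from the SMILES: 10 C, 1 Cl, 3 F, 1 N, 6 O.
Implicit hydrogens by atom environment:
  6 × C (aromatic): no H
  4 × O: 1 H each → 4
  3 × F: no H
  2 × C: no H
  1 × C: 2 H
  1 × C: 1 H
  1 × Cl: no H
  1 × N (charge +1): no H
  1 × O: no H
  1 × O (charge -1): no H
  Total hydrogens = 7.
Molecular formula: C10H7ClF3NO6

C10H7ClF3NO6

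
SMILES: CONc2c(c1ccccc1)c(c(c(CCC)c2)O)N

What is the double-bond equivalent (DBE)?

Molecular formula from the SMILES: C16H20N2O2.
DoU = (2C + 2 + N − H − X)/2 = (2·16 + 2 + 2 − 20 − 0)/2 = 16/2 = 8.
(Structurally: 2 ring(s) + 6 π bond(s) = 8.)

8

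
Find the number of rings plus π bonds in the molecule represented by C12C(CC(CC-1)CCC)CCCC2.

2

Molecular formula from the SMILES: C13H24.
DoU = (2C + 2 + N − H − X)/2 = (2·13 + 2 + 0 − 24 − 0)/2 = 4/2 = 2.
(Structurally: 2 ring(s) + 0 π bond(s) = 2.)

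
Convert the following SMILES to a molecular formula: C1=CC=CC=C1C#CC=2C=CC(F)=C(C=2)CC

C16H13F

Heavy atoms from the SMILES: 16 C, 1 F.
Implicit hydrogens by atom environment:
  8 × C (aromatic): 1 H each → 8
  4 × C (aromatic): no H
  2 × C: no H
  1 × C: 3 H
  1 × C: 2 H
  1 × F: no H
  Total hydrogens = 13.
Molecular formula: C16H13F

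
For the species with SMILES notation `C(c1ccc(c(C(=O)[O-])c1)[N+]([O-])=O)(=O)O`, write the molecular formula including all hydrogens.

C8H4NO6-

Heavy atoms from the SMILES: 8 C, 1 N, 6 O.
Implicit hydrogens by atom environment:
  3 × C (aromatic): 1 H each → 3
  3 × C (aromatic): no H
  3 × O: no H
  2 × C: no H
  2 × O (charge -1): no H
  1 × N (charge +1): no H
  1 × O: 1 H
  Total hydrogens = 4.
Net charge -1.
Molecular formula: C8H4NO6-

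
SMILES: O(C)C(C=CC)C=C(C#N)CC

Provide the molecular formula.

Heavy atoms from the SMILES: 10 C, 1 N, 1 O.
Implicit hydrogens by atom environment:
  4 × C: 1 H each → 4
  3 × C: 3 H each → 9
  2 × C: no H
  1 × C: 2 H
  1 × N: no H
  1 × O: no H
  Total hydrogens = 15.
Molecular formula: C10H15NO

C10H15NO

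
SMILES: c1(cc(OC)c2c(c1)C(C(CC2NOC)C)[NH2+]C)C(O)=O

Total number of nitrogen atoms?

The symbol for nitrogen appears 2 times in the SMILES.

2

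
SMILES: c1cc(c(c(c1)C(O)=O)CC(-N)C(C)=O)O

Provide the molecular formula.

Heavy atoms from the SMILES: 11 C, 1 N, 4 O.
Implicit hydrogens by atom environment:
  3 × C (aromatic): 1 H each → 3
  3 × C (aromatic): no H
  2 × C: no H
  2 × O: 1 H each → 2
  2 × O: no H
  1 × C: 3 H
  1 × C: 2 H
  1 × C: 1 H
  1 × N: 2 H
  Total hydrogens = 13.
Molecular formula: C11H13NO4

C11H13NO4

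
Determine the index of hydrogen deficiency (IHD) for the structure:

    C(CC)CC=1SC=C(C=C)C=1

Molecular formula from the SMILES: C10H14S.
DoU = (2C + 2 + N − H − X)/2 = (2·10 + 2 + 0 − 14 − 0)/2 = 8/2 = 4.
(Structurally: 1 ring(s) + 3 π bond(s) = 4.)

4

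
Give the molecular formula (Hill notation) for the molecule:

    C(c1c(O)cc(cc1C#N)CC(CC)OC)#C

Heavy atoms from the SMILES: 14 C, 1 N, 2 O.
Implicit hydrogens by atom environment:
  4 × C (aromatic): no H
  2 × C: 3 H each → 6
  2 × C: 2 H each → 4
  2 × C (aromatic): 1 H each → 2
  2 × C: 1 H each → 2
  2 × C: no H
  1 × N: no H
  1 × O: 1 H
  1 × O: no H
  Total hydrogens = 15.
Molecular formula: C14H15NO2

C14H15NO2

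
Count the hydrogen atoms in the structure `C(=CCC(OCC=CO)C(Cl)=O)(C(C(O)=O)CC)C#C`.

17

Hydrogens are implicit in SMILES; fill each atom to its normal valence:
  6 × C: 1 H each → 6
  4 × C: no H
  3 × C: 2 H each → 6
  3 × O: no H
  2 × O: 1 H each → 2
  1 × C: 3 H
  1 × Cl: no H
  Total hydrogens = 17.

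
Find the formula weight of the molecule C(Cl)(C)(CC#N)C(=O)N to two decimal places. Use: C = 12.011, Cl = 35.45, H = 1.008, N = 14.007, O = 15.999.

Molecular formula: C5H7ClN2O.
M = 5×12.011 + 1×35.45 + 7×1.008 + 2×14.007 + 1×15.999 = 146.57 g/mol.

146.57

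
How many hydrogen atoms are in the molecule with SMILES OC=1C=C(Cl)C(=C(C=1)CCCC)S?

13

Hydrogens are implicit in SMILES; fill each atom to its normal valence:
  4 × C (aromatic): no H
  3 × C: 2 H each → 6
  2 × C (aromatic): 1 H each → 2
  1 × C: 3 H
  1 × Cl: no H
  1 × O: 1 H
  1 × S: 1 H
  Total hydrogens = 13.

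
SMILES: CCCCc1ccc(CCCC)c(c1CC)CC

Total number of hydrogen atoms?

30

Hydrogens are implicit in SMILES; fill each atom to its normal valence:
  8 × C: 2 H each → 16
  4 × C: 3 H each → 12
  4 × C (aromatic): no H
  2 × C (aromatic): 1 H each → 2
  Total hydrogens = 30.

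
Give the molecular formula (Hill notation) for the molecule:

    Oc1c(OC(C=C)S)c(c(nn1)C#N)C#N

C9H6N4O2S

Heavy atoms from the SMILES: 9 C, 4 N, 2 O, 1 S.
Implicit hydrogens by atom environment:
  4 × C (aromatic): no H
  2 × C: 1 H each → 2
  2 × C: no H
  2 × N (aromatic): no H
  2 × N: no H
  1 × C: 2 H
  1 × O: 1 H
  1 × O: no H
  1 × S: 1 H
  Total hydrogens = 6.
Molecular formula: C9H6N4O2S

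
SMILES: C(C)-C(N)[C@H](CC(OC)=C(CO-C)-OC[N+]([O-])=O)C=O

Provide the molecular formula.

C12H22N2O6

Heavy atoms from the SMILES: 12 C, 2 N, 6 O.
Implicit hydrogens by atom environment:
  5 × O: no H
  4 × C: 2 H each → 8
  3 × C: 3 H each → 9
  3 × C: 1 H each → 3
  2 × C: no H
  1 × N: 2 H
  1 × N (charge +1): no H
  1 × O (charge -1): no H
  Total hydrogens = 22.
Molecular formula: C12H22N2O6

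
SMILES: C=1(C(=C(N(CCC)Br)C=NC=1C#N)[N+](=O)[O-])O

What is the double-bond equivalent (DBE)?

Molecular formula from the SMILES: C9H9BrN4O3.
DoU = (2C + 2 + N − H − X)/2 = (2·9 + 2 + 4 − 9 − 1)/2 = 14/2 = 7.
(Structurally: 1 ring(s) + 6 π bond(s) = 7.)

7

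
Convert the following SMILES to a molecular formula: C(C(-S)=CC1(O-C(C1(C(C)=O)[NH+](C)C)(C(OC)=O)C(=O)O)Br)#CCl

C14H16BrClNO6S+

Heavy atoms from the SMILES: 1 Br, 14 C, 1 Cl, 1 N, 6 O, 1 S.
Implicit hydrogens by atom environment:
  9 × C: no H
  5 × O: no H
  4 × C: 3 H each → 12
  1 × Br: no H
  1 × C: 1 H
  1 × Cl: no H
  1 × N (charge +1): 1 H
  1 × O: 1 H
  1 × S: 1 H
  Total hydrogens = 16.
Net charge +1.
Molecular formula: C14H16BrClNO6S+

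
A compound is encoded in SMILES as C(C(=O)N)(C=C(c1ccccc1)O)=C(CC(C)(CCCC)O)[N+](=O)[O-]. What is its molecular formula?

Heavy atoms from the SMILES: 18 C, 2 N, 5 O.
Implicit hydrogens by atom environment:
  5 × C (aromatic): 1 H each → 5
  5 × C: no H
  4 × C: 2 H each → 8
  2 × C: 3 H each → 6
  2 × O: 1 H each → 2
  2 × O: no H
  1 × C: 1 H
  1 × C (aromatic): no H
  1 × N: 2 H
  1 × N (charge +1): no H
  1 × O (charge -1): no H
  Total hydrogens = 24.
Molecular formula: C18H24N2O5

C18H24N2O5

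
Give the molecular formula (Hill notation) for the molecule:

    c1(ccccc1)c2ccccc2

C12H10

Heavy atoms from the SMILES: 12 C.
Implicit hydrogens by atom environment:
  10 × C (aromatic): 1 H each → 10
  2 × C (aromatic): no H
  Total hydrogens = 10.
Molecular formula: C12H10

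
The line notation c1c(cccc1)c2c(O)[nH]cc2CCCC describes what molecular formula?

Heavy atoms from the SMILES: 14 C, 1 N, 1 O.
Implicit hydrogens by atom environment:
  6 × C (aromatic): 1 H each → 6
  4 × C (aromatic): no H
  3 × C: 2 H each → 6
  1 × C: 3 H
  1 × N (aromatic): 1 H
  1 × O: 1 H
  Total hydrogens = 17.
Molecular formula: C14H17NO

C14H17NO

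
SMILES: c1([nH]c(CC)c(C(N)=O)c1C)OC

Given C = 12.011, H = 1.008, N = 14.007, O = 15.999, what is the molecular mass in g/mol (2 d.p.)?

Molecular formula: C9H14N2O2.
M = 9×12.011 + 14×1.008 + 2×14.007 + 2×15.999 = 182.22 g/mol.

182.22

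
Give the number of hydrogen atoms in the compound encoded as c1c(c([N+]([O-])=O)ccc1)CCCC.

13

Hydrogens are implicit in SMILES; fill each atom to its normal valence:
  4 × C (aromatic): 1 H each → 4
  3 × C: 2 H each → 6
  2 × C (aromatic): no H
  1 × C: 3 H
  1 × N (charge +1): no H
  1 × O: no H
  1 × O (charge -1): no H
  Total hydrogens = 13.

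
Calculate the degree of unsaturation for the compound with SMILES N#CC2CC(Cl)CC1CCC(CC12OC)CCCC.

Molecular formula from the SMILES: C16H26ClNO.
DoU = (2C + 2 + N − H − X)/2 = (2·16 + 2 + 1 − 26 − 1)/2 = 8/2 = 4.
(Structurally: 2 ring(s) + 2 π bond(s) = 4.)

4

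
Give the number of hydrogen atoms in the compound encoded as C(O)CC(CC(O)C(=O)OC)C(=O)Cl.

13

Hydrogens are implicit in SMILES; fill each atom to its normal valence:
  3 × C: 2 H each → 6
  3 × O: no H
  2 × C: 1 H each → 2
  2 × C: no H
  2 × O: 1 H each → 2
  1 × C: 3 H
  1 × Cl: no H
  Total hydrogens = 13.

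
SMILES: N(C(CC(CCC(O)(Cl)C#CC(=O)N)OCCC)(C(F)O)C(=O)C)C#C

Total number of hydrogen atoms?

24

Hydrogens are implicit in SMILES; fill each atom to its normal valence:
  7 × C: no H
  5 × C: 2 H each → 10
  3 × C: 1 H each → 3
  3 × O: no H
  2 × C: 3 H each → 6
  2 × O: 1 H each → 2
  1 × Cl: no H
  1 × F: no H
  1 × N: 2 H
  1 × N: 1 H
  Total hydrogens = 24.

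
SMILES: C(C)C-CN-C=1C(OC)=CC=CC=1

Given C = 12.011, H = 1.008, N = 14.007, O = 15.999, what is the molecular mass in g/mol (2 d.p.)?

179.26

Molecular formula: C11H17NO.
M = 11×12.011 + 17×1.008 + 1×14.007 + 1×15.999 = 179.26 g/mol.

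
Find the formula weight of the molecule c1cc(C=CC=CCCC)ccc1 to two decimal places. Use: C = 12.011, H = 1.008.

172.27

Molecular formula: C13H16.
M = 13×12.011 + 16×1.008 = 172.27 g/mol.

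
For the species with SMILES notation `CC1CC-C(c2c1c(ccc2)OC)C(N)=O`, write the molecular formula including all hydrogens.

Heavy atoms from the SMILES: 13 C, 1 N, 2 O.
Implicit hydrogens by atom environment:
  3 × C (aromatic): 1 H each → 3
  3 × C (aromatic): no H
  2 × C: 3 H each → 6
  2 × C: 2 H each → 4
  2 × C: 1 H each → 2
  2 × O: no H
  1 × C: no H
  1 × N: 2 H
  Total hydrogens = 17.
Molecular formula: C13H17NO2

C13H17NO2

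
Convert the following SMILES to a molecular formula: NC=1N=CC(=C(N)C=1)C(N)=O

Heavy atoms from the SMILES: 6 C, 4 N, 1 O.
Implicit hydrogens by atom environment:
  3 × C (aromatic): no H
  3 × N: 2 H each → 6
  2 × C (aromatic): 1 H each → 2
  1 × C: no H
  1 × N (aromatic): no H
  1 × O: no H
  Total hydrogens = 8.
Molecular formula: C6H8N4O

C6H8N4O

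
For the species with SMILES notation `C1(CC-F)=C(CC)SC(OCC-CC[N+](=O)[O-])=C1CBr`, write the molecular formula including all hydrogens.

C13H19BrFNO3S

Heavy atoms from the SMILES: 1 Br, 13 C, 1 F, 1 N, 3 O, 1 S.
Implicit hydrogens by atom environment:
  8 × C: 2 H each → 16
  4 × C (aromatic): no H
  2 × O: no H
  1 × Br: no H
  1 × C: 3 H
  1 × F: no H
  1 × N (charge +1): no H
  1 × O (charge -1): no H
  1 × S (aromatic): no H
  Total hydrogens = 19.
Molecular formula: C13H19BrFNO3S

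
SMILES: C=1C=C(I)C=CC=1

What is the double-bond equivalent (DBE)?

4

Molecular formula from the SMILES: C6H5I.
DoU = (2C + 2 + N − H − X)/2 = (2·6 + 2 + 0 − 5 − 1)/2 = 8/2 = 4.
(Structurally: 1 ring(s) + 3 π bond(s) = 4.)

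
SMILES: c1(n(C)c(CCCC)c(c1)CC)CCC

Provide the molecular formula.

Heavy atoms from the SMILES: 14 C, 1 N.
Implicit hydrogens by atom environment:
  6 × C: 2 H each → 12
  4 × C: 3 H each → 12
  3 × C (aromatic): no H
  1 × C (aromatic): 1 H
  1 × N (aromatic): no H
  Total hydrogens = 25.
Molecular formula: C14H25N

C14H25N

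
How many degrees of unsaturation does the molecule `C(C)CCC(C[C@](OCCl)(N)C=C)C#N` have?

3

Molecular formula from the SMILES: C11H19ClN2O.
DoU = (2C + 2 + N − H − X)/2 = (2·11 + 2 + 2 − 19 − 1)/2 = 6/2 = 3.
(Structurally: 0 ring(s) + 3 π bond(s) = 3.)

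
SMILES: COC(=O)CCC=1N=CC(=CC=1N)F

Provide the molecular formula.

C9H11FN2O2

Heavy atoms from the SMILES: 9 C, 1 F, 2 N, 2 O.
Implicit hydrogens by atom environment:
  3 × C (aromatic): no H
  2 × C: 2 H each → 4
  2 × C (aromatic): 1 H each → 2
  2 × O: no H
  1 × C: 3 H
  1 × C: no H
  1 × F: no H
  1 × N: 2 H
  1 × N (aromatic): no H
  Total hydrogens = 11.
Molecular formula: C9H11FN2O2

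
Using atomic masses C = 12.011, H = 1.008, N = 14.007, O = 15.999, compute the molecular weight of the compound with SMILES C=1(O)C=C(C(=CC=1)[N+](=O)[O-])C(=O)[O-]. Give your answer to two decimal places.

182.11

Molecular formula: C7H4NO5-.
M = 7×12.011 + 4×1.008 + 1×14.007 + 5×15.999 = 182.11 g/mol.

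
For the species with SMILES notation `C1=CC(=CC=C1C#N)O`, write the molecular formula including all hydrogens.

C7H5NO

Heavy atoms from the SMILES: 7 C, 1 N, 1 O.
Implicit hydrogens by atom environment:
  4 × C (aromatic): 1 H each → 4
  2 × C (aromatic): no H
  1 × C: no H
  1 × N: no H
  1 × O: 1 H
  Total hydrogens = 5.
Molecular formula: C7H5NO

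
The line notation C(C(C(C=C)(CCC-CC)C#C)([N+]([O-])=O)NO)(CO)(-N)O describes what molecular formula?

C13H23N3O5

Heavy atoms from the SMILES: 13 C, 3 N, 5 O.
Implicit hydrogens by atom environment:
  6 × C: 2 H each → 12
  4 × C: no H
  3 × O: 1 H each → 3
  2 × C: 1 H each → 2
  1 × C: 3 H
  1 × N: 2 H
  1 × N: 1 H
  1 × N (charge +1): no H
  1 × O: no H
  1 × O (charge -1): no H
  Total hydrogens = 23.
Molecular formula: C13H23N3O5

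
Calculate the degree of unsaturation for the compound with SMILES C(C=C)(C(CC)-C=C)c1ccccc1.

Molecular formula from the SMILES: C14H18.
DoU = (2C + 2 + N − H − X)/2 = (2·14 + 2 + 0 − 18 − 0)/2 = 12/2 = 6.
(Structurally: 1 ring(s) + 5 π bond(s) = 6.)

6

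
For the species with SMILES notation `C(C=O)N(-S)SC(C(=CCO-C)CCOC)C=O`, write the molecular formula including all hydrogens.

Heavy atoms from the SMILES: 11 C, 1 N, 4 O, 2 S.
Implicit hydrogens by atom environment:
  4 × C: 2 H each → 8
  4 × C: 1 H each → 4
  4 × O: no H
  2 × C: 3 H each → 6
  1 × C: no H
  1 × N: no H
  1 × S: 1 H
  1 × S: no H
  Total hydrogens = 19.
Molecular formula: C11H19NO4S2

C11H19NO4S2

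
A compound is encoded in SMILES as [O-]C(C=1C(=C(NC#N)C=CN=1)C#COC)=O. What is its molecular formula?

C10H6N3O3-

Heavy atoms from the SMILES: 10 C, 3 N, 3 O.
Implicit hydrogens by atom environment:
  4 × C: no H
  3 × C (aromatic): no H
  2 × C (aromatic): 1 H each → 2
  2 × O: no H
  1 × C: 3 H
  1 × N: 1 H
  1 × N (aromatic): no H
  1 × N: no H
  1 × O (charge -1): no H
  Total hydrogens = 6.
Net charge -1.
Molecular formula: C10H6N3O3-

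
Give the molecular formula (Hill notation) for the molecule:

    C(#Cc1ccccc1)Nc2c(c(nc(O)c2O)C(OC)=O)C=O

Heavy atoms from the SMILES: 16 C, 2 N, 5 O.
Implicit hydrogens by atom environment:
  6 × C (aromatic): no H
  5 × C (aromatic): 1 H each → 5
  3 × C: no H
  3 × O: no H
  2 × O: 1 H each → 2
  1 × C: 3 H
  1 × C: 1 H
  1 × N: 1 H
  1 × N (aromatic): no H
  Total hydrogens = 12.
Molecular formula: C16H12N2O5

C16H12N2O5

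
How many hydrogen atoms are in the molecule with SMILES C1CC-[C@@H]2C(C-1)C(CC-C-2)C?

Hydrogens are implicit in SMILES; fill each atom to its normal valence:
  7 × C: 2 H each → 14
  3 × C: 1 H each → 3
  1 × C: 3 H
  Total hydrogens = 20.

20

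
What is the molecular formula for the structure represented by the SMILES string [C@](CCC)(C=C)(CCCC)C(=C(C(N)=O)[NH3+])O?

C13H25N2O2+

Heavy atoms from the SMILES: 13 C, 2 N, 2 O.
Implicit hydrogens by atom environment:
  6 × C: 2 H each → 12
  4 × C: no H
  2 × C: 3 H each → 6
  1 × C: 1 H
  1 × N (charge +1): 3 H
  1 × N: 2 H
  1 × O: 1 H
  1 × O: no H
  Total hydrogens = 25.
Net charge +1.
Molecular formula: C13H25N2O2+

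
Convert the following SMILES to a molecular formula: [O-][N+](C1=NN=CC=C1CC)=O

C6H7N3O2

Heavy atoms from the SMILES: 6 C, 3 N, 2 O.
Implicit hydrogens by atom environment:
  2 × C (aromatic): 1 H each → 2
  2 × C (aromatic): no H
  2 × N (aromatic): no H
  1 × C: 3 H
  1 × C: 2 H
  1 × N (charge +1): no H
  1 × O: no H
  1 × O (charge -1): no H
  Total hydrogens = 7.
Molecular formula: C6H7N3O2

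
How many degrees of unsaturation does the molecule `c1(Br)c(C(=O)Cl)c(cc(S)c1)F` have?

5

Molecular formula from the SMILES: C7H3BrClFOS.
DoU = (2C + 2 + N − H − X)/2 = (2·7 + 2 + 0 − 3 − 3)/2 = 10/2 = 5.
(Structurally: 1 ring(s) + 4 π bond(s) = 5.)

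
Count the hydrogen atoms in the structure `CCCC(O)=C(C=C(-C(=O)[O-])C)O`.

Hydrogens are implicit in SMILES; fill each atom to its normal valence:
  4 × C: no H
  2 × C: 3 H each → 6
  2 × C: 2 H each → 4
  2 × O: 1 H each → 2
  1 × C: 1 H
  1 × O: no H
  1 × O (charge -1): no H
  Total hydrogens = 13.

13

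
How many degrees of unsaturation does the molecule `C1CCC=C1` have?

Molecular formula from the SMILES: C5H8.
DoU = (2C + 2 + N − H − X)/2 = (2·5 + 2 + 0 − 8 − 0)/2 = 4/2 = 2.
(Structurally: 1 ring(s) + 1 π bond(s) = 2.)

2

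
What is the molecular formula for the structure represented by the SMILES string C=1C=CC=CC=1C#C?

Heavy atoms from the SMILES: 8 C.
Implicit hydrogens by atom environment:
  5 × C (aromatic): 1 H each → 5
  1 × C: 1 H
  1 × C (aromatic): no H
  1 × C: no H
  Total hydrogens = 6.
Molecular formula: C8H6

C8H6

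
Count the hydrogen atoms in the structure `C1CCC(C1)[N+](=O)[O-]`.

9

Hydrogens are implicit in SMILES; fill each atom to its normal valence:
  4 × C: 2 H each → 8
  1 × C: 1 H
  1 × N (charge +1): no H
  1 × O: no H
  1 × O (charge -1): no H
  Total hydrogens = 9.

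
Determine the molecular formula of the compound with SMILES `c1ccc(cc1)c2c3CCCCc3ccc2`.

Heavy atoms from the SMILES: 16 C.
Implicit hydrogens by atom environment:
  8 × C (aromatic): 1 H each → 8
  4 × C: 2 H each → 8
  4 × C (aromatic): no H
  Total hydrogens = 16.
Molecular formula: C16H16

C16H16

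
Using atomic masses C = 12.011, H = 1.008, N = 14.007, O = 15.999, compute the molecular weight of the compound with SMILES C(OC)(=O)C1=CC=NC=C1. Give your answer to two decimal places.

137.14

Molecular formula: C7H7NO2.
M = 7×12.011 + 7×1.008 + 1×14.007 + 2×15.999 = 137.14 g/mol.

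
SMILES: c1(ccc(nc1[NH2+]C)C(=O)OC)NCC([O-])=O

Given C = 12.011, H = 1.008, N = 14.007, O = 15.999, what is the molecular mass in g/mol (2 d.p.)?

239.23

Molecular formula: C10H13N3O4.
M = 10×12.011 + 13×1.008 + 3×14.007 + 4×15.999 = 239.23 g/mol.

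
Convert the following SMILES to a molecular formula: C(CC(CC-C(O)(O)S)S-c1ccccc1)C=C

C14H20O2S2

Heavy atoms from the SMILES: 14 C, 2 O, 2 S.
Implicit hydrogens by atom environment:
  5 × C: 2 H each → 10
  5 × C (aromatic): 1 H each → 5
  2 × C: 1 H each → 2
  2 × O: 1 H each → 2
  1 × C: no H
  1 × C (aromatic): no H
  1 × S: 1 H
  1 × S: no H
  Total hydrogens = 20.
Molecular formula: C14H20O2S2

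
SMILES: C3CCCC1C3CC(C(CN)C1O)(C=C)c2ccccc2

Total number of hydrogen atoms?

Hydrogens are implicit in SMILES; fill each atom to its normal valence:
  7 × C: 2 H each → 14
  5 × C: 1 H each → 5
  5 × C (aromatic): 1 H each → 5
  1 × C: no H
  1 × C (aromatic): no H
  1 × N: 2 H
  1 × O: 1 H
  Total hydrogens = 27.

27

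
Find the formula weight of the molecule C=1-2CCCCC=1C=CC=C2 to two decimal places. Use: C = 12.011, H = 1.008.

Molecular formula: C10H12.
M = 10×12.011 + 12×1.008 = 132.21 g/mol.

132.21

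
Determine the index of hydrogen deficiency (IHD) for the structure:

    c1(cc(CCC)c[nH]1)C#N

Molecular formula from the SMILES: C8H10N2.
DoU = (2C + 2 + N − H − X)/2 = (2·8 + 2 + 2 − 10 − 0)/2 = 10/2 = 5.
(Structurally: 1 ring(s) + 4 π bond(s) = 5.)

5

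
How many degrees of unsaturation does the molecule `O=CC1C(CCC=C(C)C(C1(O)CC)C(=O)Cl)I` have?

4

Molecular formula from the SMILES: C13H18ClIO3.
DoU = (2C + 2 + N − H − X)/2 = (2·13 + 2 + 0 − 18 − 2)/2 = 8/2 = 4.
(Structurally: 1 ring(s) + 3 π bond(s) = 4.)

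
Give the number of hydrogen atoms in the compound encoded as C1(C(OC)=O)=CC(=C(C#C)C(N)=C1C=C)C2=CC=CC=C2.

15

Hydrogens are implicit in SMILES; fill each atom to its normal valence:
  6 × C (aromatic): 1 H each → 6
  6 × C (aromatic): no H
  2 × C: 1 H each → 2
  2 × C: no H
  2 × O: no H
  1 × C: 3 H
  1 × C: 2 H
  1 × N: 2 H
  Total hydrogens = 15.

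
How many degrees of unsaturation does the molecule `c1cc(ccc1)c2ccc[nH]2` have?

Molecular formula from the SMILES: C10H9N.
DoU = (2C + 2 + N − H − X)/2 = (2·10 + 2 + 1 − 9 − 0)/2 = 14/2 = 7.
(Structurally: 2 ring(s) + 5 π bond(s) = 7.)

7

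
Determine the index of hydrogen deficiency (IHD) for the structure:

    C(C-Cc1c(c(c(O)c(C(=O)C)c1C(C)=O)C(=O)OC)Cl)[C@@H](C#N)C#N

Molecular formula from the SMILES: C18H17ClN2O5.
DoU = (2C + 2 + N − H − X)/2 = (2·18 + 2 + 2 − 17 − 1)/2 = 22/2 = 11.
(Structurally: 1 ring(s) + 10 π bond(s) = 11.)

11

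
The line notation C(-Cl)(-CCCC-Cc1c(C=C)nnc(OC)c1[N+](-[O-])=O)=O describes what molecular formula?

C13H16ClN3O4

Heavy atoms from the SMILES: 13 C, 1 Cl, 3 N, 4 O.
Implicit hydrogens by atom environment:
  6 × C: 2 H each → 12
  4 × C (aromatic): no H
  3 × O: no H
  2 × N (aromatic): no H
  1 × C: 3 H
  1 × C: 1 H
  1 × C: no H
  1 × Cl: no H
  1 × N (charge +1): no H
  1 × O (charge -1): no H
  Total hydrogens = 16.
Molecular formula: C13H16ClN3O4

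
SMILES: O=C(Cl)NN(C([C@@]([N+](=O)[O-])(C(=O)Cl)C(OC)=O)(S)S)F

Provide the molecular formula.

Heavy atoms from the SMILES: 6 C, 2 Cl, 1 F, 3 N, 6 O, 2 S.
Implicit hydrogens by atom environment:
  5 × C: no H
  5 × O: no H
  2 × Cl: no H
  2 × S: 1 H each → 2
  1 × C: 3 H
  1 × F: no H
  1 × N: 1 H
  1 × N: no H
  1 × N (charge +1): no H
  1 × O (charge -1): no H
  Total hydrogens = 6.
Molecular formula: C6H6Cl2FN3O6S2

C6H6Cl2FN3O6S2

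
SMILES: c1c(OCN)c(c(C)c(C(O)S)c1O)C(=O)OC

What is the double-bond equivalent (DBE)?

Molecular formula from the SMILES: C11H15NO5S.
DoU = (2C + 2 + N − H − X)/2 = (2·11 + 2 + 1 − 15 − 0)/2 = 10/2 = 5.
(Structurally: 1 ring(s) + 4 π bond(s) = 5.)

5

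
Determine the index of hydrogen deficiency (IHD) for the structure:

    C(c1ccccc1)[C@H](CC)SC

Molecular formula from the SMILES: C11H16S.
DoU = (2C + 2 + N − H − X)/2 = (2·11 + 2 + 0 − 16 − 0)/2 = 8/2 = 4.
(Structurally: 1 ring(s) + 3 π bond(s) = 4.)

4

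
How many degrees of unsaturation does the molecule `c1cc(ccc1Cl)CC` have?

Molecular formula from the SMILES: C8H9Cl.
DoU = (2C + 2 + N − H − X)/2 = (2·8 + 2 + 0 − 9 − 1)/2 = 8/2 = 4.
(Structurally: 1 ring(s) + 3 π bond(s) = 4.)

4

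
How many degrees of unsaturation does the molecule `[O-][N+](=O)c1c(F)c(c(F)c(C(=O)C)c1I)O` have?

Molecular formula from the SMILES: C8H4F2INO4.
DoU = (2C + 2 + N − H − X)/2 = (2·8 + 2 + 1 − 4 − 3)/2 = 12/2 = 6.
(Structurally: 1 ring(s) + 5 π bond(s) = 6.)

6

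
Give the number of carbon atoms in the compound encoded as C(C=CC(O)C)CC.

The symbol for carbon appears 7 times in the SMILES.

7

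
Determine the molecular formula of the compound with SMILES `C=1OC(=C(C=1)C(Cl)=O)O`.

Heavy atoms from the SMILES: 5 C, 1 Cl, 3 O.
Implicit hydrogens by atom environment:
  2 × C (aromatic): 1 H each → 2
  2 × C (aromatic): no H
  1 × C: no H
  1 × Cl: no H
  1 × O: 1 H
  1 × O (aromatic): no H
  1 × O: no H
  Total hydrogens = 3.
Molecular formula: C5H3ClO3

C5H3ClO3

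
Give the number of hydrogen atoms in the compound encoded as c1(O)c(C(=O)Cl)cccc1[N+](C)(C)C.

Hydrogens are implicit in SMILES; fill each atom to its normal valence:
  3 × C: 3 H each → 9
  3 × C (aromatic): 1 H each → 3
  3 × C (aromatic): no H
  1 × C: no H
  1 × Cl: no H
  1 × N (charge +1): no H
  1 × O: 1 H
  1 × O: no H
  Total hydrogens = 13.

13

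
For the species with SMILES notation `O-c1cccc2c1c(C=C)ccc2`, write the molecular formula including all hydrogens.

C12H10O

Heavy atoms from the SMILES: 12 C, 1 O.
Implicit hydrogens by atom environment:
  6 × C (aromatic): 1 H each → 6
  4 × C (aromatic): no H
  1 × C: 2 H
  1 × C: 1 H
  1 × O: 1 H
  Total hydrogens = 10.
Molecular formula: C12H10O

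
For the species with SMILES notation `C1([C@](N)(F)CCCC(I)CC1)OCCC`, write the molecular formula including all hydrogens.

Heavy atoms from the SMILES: 11 C, 1 F, 1 I, 1 N, 1 O.
Implicit hydrogens by atom environment:
  7 × C: 2 H each → 14
  2 × C: 1 H each → 2
  1 × C: 3 H
  1 × C: no H
  1 × F: no H
  1 × I: no H
  1 × N: 2 H
  1 × O: no H
  Total hydrogens = 21.
Molecular formula: C11H21FINO

C11H21FINO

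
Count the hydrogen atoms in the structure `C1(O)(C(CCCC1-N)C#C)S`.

Hydrogens are implicit in SMILES; fill each atom to its normal valence:
  3 × C: 2 H each → 6
  3 × C: 1 H each → 3
  2 × C: no H
  1 × N: 2 H
  1 × O: 1 H
  1 × S: 1 H
  Total hydrogens = 13.

13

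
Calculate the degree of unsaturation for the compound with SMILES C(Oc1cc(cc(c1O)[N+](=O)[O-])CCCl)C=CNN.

6

Molecular formula from the SMILES: C11H14ClN3O4.
DoU = (2C + 2 + N − H − X)/2 = (2·11 + 2 + 3 − 14 − 1)/2 = 12/2 = 6.
(Structurally: 1 ring(s) + 5 π bond(s) = 6.)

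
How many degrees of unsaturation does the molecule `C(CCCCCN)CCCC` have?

Molecular formula from the SMILES: C10H23N.
DoU = (2C + 2 + N − H − X)/2 = (2·10 + 2 + 1 − 23 − 0)/2 = 0/2 = 0.
(Structurally: 0 ring(s) + 0 π bond(s) = 0.)

0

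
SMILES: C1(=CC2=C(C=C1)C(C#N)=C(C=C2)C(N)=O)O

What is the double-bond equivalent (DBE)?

Molecular formula from the SMILES: C12H8N2O2.
DoU = (2C + 2 + N − H − X)/2 = (2·12 + 2 + 2 − 8 − 0)/2 = 20/2 = 10.
(Structurally: 2 ring(s) + 8 π bond(s) = 10.)

10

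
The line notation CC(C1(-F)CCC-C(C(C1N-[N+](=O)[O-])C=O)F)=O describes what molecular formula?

C10H14F2N2O4

Heavy atoms from the SMILES: 10 C, 2 F, 2 N, 4 O.
Implicit hydrogens by atom environment:
  4 × C: 1 H each → 4
  3 × C: 2 H each → 6
  3 × O: no H
  2 × C: no H
  2 × F: no H
  1 × C: 3 H
  1 × N: 1 H
  1 × N (charge +1): no H
  1 × O (charge -1): no H
  Total hydrogens = 14.
Molecular formula: C10H14F2N2O4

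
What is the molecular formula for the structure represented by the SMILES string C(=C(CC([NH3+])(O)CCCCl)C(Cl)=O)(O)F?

C8H13Cl2FNO3+

Heavy atoms from the SMILES: 8 C, 2 Cl, 1 F, 1 N, 3 O.
Implicit hydrogens by atom environment:
  4 × C: 2 H each → 8
  4 × C: no H
  2 × Cl: no H
  2 × O: 1 H each → 2
  1 × F: no H
  1 × N (charge +1): 3 H
  1 × O: no H
  Total hydrogens = 13.
Net charge +1.
Molecular formula: C8H13Cl2FNO3+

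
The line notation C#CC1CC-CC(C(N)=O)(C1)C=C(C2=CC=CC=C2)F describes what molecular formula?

Heavy atoms from the SMILES: 17 C, 1 F, 1 N, 1 O.
Implicit hydrogens by atom environment:
  5 × C (aromatic): 1 H each → 5
  4 × C: 2 H each → 8
  4 × C: no H
  3 × C: 1 H each → 3
  1 × C (aromatic): no H
  1 × F: no H
  1 × N: 2 H
  1 × O: no H
  Total hydrogens = 18.
Molecular formula: C17H18FNO

C17H18FNO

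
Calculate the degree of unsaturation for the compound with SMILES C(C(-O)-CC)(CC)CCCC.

0

Molecular formula from the SMILES: C10H22O.
DoU = (2C + 2 + N − H − X)/2 = (2·10 + 2 + 0 − 22 − 0)/2 = 0/2 = 0.
(Structurally: 0 ring(s) + 0 π bond(s) = 0.)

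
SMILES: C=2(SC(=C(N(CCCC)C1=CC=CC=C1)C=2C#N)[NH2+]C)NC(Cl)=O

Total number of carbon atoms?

The symbol for carbon appears 17 times in the SMILES. (Cl is a single chlorine, not C + l.)

17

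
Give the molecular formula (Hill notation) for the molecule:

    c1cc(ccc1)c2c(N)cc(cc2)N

Heavy atoms from the SMILES: 12 C, 2 N.
Implicit hydrogens by atom environment:
  8 × C (aromatic): 1 H each → 8
  4 × C (aromatic): no H
  2 × N: 2 H each → 4
  Total hydrogens = 12.
Molecular formula: C12H12N2

C12H12N2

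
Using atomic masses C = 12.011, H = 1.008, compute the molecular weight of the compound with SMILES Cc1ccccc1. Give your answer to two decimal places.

92.14

Molecular formula: C7H8.
M = 7×12.011 + 8×1.008 = 92.14 g/mol.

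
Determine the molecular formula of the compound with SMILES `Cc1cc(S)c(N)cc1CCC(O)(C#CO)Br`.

Heavy atoms from the SMILES: 1 Br, 12 C, 1 N, 2 O, 1 S.
Implicit hydrogens by atom environment:
  4 × C (aromatic): no H
  3 × C: no H
  2 × C: 2 H each → 4
  2 × C (aromatic): 1 H each → 2
  2 × O: 1 H each → 2
  1 × Br: no H
  1 × C: 3 H
  1 × N: 2 H
  1 × S: 1 H
  Total hydrogens = 14.
Molecular formula: C12H14BrNO2S

C12H14BrNO2S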